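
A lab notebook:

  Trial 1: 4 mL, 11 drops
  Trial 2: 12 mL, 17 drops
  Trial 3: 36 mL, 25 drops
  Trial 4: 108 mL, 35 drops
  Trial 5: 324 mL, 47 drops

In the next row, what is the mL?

972

ML goes 4, 12, 36, 108, 324 → 972 (×3 each step).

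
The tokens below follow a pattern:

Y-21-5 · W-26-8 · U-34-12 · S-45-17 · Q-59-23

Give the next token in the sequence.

Letter: letters move back 2 places in the alphabet; Y, W, U, S, Q → O.
Second component: differences are 5, 8, 11, … (increasing by 3 each time); 21, 26, 34, 45, 59 → 76.
Third component: differences are 3, 4, 5, … (increasing by 1 each time), so 5, 8, 12, 17, 23 → 30.
Putting it together: O-76-30.

O-76-30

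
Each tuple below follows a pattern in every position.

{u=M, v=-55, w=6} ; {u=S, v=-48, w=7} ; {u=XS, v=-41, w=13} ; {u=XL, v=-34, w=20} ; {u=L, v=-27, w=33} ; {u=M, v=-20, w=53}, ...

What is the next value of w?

86

W goes 6, 7, 13, 20, 33, 53 → 86 (each term is the sum of the two before it).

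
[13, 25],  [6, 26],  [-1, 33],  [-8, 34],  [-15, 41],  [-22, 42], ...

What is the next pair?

[-29, 49]

First coordinate: −7 each step; 13, 6, -1, -8, -15, -22 → -29.
For the second coordinate, alternating steps +1, +7, +1, +7, …: 25, 26, 33, 34, 41, 42 → 49.
Combining the parts gives [-29, 49].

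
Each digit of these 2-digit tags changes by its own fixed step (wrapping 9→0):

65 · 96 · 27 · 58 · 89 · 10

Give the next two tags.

First digit — +3 each step, mod 10: 6, 9, 2, 5, 8, 1 → 4 → 7.
Second digit goes 5, 6, 7, 8, 9, 0 → 1 → 2 (+1 each step, mod 10).
Putting the parts together: 41 and then 72.

41 then 72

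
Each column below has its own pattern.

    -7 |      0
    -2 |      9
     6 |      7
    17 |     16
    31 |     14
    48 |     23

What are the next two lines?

68  21; 91  30

First component: differences are 5, 8, 11, … (increasing by 3 each time), so -7, -2, 6, 17, 31, 48 → 68 → 91.
Second component: alternating steps +9, −2, +9, −2, …, so 0, 9, 7, 16, 14, 23 → 21 → 30.
So the next two lines are 68  21 and 91  30.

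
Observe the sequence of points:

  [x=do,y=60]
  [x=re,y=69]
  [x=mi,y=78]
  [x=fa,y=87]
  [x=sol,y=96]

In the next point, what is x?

la

X goes do, re, mi, fa, sol → la (runs through the solfège scale do→ti).
Y goes 60, 69, 78, 87, 96 → 105 (+9 each step).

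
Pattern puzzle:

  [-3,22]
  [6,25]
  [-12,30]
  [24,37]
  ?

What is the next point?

First component: -3, 6, -12, 24 → -48 (×(-2) each step).
Second component — differences are 3, 5, 7, … (increasing by 2 each time): 22, 25, 30, 37 → 46.
Combining the parts gives [-48,46].

[-48,46]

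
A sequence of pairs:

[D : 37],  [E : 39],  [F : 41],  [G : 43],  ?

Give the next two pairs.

[H : 45], [I : 47]

Letter goes D, E, F, G → H → I (letters move forward 1 place in the alphabet).
Second entry: +2 each step; 37, 39, 41, 43 → 45 → 47.
Putting the parts together: [H : 45] and then [I : 47].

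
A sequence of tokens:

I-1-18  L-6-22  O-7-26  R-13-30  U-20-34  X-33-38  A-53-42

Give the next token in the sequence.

Letter: letters move forward 3 places in the alphabet, wrapping Z→A; I, L, O, R, U, X, A → D.
Second component — each term is the sum of the two before it: 1, 6, 7, 13, 20, 33, 53 → 86.
Third component: 18, 22, 26, 30, 34, 38, 42 → 46 (+4 each step).
So the next token is D-86-46.

D-86-46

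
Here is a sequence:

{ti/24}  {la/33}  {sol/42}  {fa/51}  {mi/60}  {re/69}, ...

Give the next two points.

Note — runs backward through the solfège scale do→ti: ti, la, sol, fa, mi, re → do → ti.
Second part goes 24, 33, 42, 51, 60, 69 → 78 → 87 (+9 each step).
So the next two points are {do/78} and {ti/87}.

{do/78}, {ti/87}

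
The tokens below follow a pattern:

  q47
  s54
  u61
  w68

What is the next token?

Letter: letters move forward 2 places in the alphabet; q, s, u, w → y.
Second component: +7 each step, so 47, 54, 61, 68 → 75.
Combining the parts gives y75.

y75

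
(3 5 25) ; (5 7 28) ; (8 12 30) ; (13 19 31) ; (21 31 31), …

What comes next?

For the first value, each term is the sum of the two before it: 3, 5, 8, 13, 21 → 34.
Second value: each term is the sum of the two before it, so 5, 7, 12, 19, 31 → 50.
For the third value, differences are 3, 2, 1, … (decreasing by 1 each time): 25, 28, 30, 31, 31 → 30.
So the next triple is (34 50 30).

(34 50 30)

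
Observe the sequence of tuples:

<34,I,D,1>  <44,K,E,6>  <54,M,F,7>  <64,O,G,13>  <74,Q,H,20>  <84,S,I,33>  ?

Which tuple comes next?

<94,U,J,53>

First entry goes 34, 44, 54, 64, 74, 84 → 94 (+10 each step).
First letter: letters move forward 2 places in the alphabet, so I, K, M, O, Q, S → U.
For the second letter, letters move forward 1 place in the alphabet: D, E, F, G, H, I → J.
Fourth entry: 1, 6, 7, 13, 20, 33 → 53 (each term is the sum of the two before it).
Combining the parts gives <94,U,J,53>.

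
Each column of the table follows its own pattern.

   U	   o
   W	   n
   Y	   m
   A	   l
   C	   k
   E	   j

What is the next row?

First letter: letters move forward 2 places in the alphabet, wrapping Z→A, so U, W, Y, A, C, E → G.
Second letter — letters move back 1 place in the alphabet: o, n, m, l, k, j → i.
So the next row is G  i.

G  i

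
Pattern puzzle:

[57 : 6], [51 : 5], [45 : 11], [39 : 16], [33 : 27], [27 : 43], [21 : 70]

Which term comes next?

[15 : 113]

First value: −6 each step; 57, 51, 45, 39, 33, 27, 21 → 15.
Second value: each term is the sum of the two before it; 6, 5, 11, 16, 27, 43, 70 → 113.
So the next term is [15 : 113].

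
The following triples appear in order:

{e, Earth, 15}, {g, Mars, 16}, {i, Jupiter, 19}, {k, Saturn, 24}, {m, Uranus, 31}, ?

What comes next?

{o, Neptune, 40}

Letter goes e, g, i, k, m → o (letters move forward 2 places in the alphabet).
Planet: runs through the planets Mercury→Neptune, so Earth, Mars, Jupiter, Saturn, Uranus → Neptune.
Third part: differences are 1, 3, 5, … (increasing by 2 each time); 15, 16, 19, 24, 31 → 40.
So the next triple is {o, Neptune, 40}.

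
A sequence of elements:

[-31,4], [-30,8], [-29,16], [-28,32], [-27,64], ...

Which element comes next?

[-26,128]

First part — +1 each step: -31, -30, -29, -28, -27 → -26.
Second part goes 4, 8, 16, 32, 64 → 128 (×2 each step).
Putting it together: [-26,128].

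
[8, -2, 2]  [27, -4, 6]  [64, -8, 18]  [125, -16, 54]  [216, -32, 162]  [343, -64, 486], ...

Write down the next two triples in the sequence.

First value: perfect cubes: 2³, 3³, 4³, …, so 8, 27, 64, 125, 216, 343 → 512 → 729.
Second value: ×2 each step, so -2, -4, -8, -16, -32, -64 → -128 → -256.
Third value goes 2, 6, 18, 54, 162, 486 → 1458 → 4374 (×3 each step).
So the next two triples are [512, -128, 1458] and [729, -256, 4374].

[512, -128, 1458], [729, -256, 4374]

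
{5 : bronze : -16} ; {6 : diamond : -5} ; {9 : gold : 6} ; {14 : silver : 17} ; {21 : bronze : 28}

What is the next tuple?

For the first slot, differences are 1, 3, 5, … (increasing by 2 each time): 5, 6, 9, 14, 21 → 30.
Rank: repeats bronze → diamond → gold → silver; bronze, diamond, gold, silver, bronze → diamond.
Third slot — +11 each step: -16, -5, 6, 17, 28 → 39.
So the next tuple is {30 : diamond : 39}.

{30 : diamond : 39}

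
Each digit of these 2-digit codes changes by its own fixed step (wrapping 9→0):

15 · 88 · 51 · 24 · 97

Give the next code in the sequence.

For the first digit, −3 each step, mod 10: 1, 8, 5, 2, 9 → 6.
Second digit — +3 each step, mod 10: 5, 8, 1, 4, 7 → 0.
Combining the parts gives 60.

60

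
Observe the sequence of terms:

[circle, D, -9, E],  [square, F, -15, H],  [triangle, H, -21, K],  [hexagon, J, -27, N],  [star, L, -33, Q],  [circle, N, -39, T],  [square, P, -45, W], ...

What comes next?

Shape: circle, square, triangle, hexagon, star, circle, square → triangle (repeats circle → square → triangle → hexagon → star).
First letter: letters move forward 2 places in the alphabet, so D, F, H, J, L, N, P → R.
Third value: -9, -15, -21, -27, -33, -39, -45 → -51 (−6 each step).
For the second letter, letters move forward 3 places in the alphabet: E, H, K, N, Q, T, W → Z.
Combining the parts gives [triangle, R, -51, Z].

[triangle, R, -51, Z]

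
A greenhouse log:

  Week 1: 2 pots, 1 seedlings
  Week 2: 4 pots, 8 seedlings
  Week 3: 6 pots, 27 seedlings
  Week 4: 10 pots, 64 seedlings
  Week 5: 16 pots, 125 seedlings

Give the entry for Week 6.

26 pots, 216 seedlings

Pots — each term is the sum of the two before it: 2, 4, 6, 10, 16 → 26.
For the seedlings, perfect cubes: 1³, 2³, 3³, …: 1, 8, 27, 64, 125 → 216.
Putting it together: 26 pots, 216 seedlings.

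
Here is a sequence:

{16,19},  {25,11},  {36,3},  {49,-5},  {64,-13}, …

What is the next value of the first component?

For the first component, perfect squares: 4², 5², 6², …: 16, 25, 36, 49, 64 → 81.

81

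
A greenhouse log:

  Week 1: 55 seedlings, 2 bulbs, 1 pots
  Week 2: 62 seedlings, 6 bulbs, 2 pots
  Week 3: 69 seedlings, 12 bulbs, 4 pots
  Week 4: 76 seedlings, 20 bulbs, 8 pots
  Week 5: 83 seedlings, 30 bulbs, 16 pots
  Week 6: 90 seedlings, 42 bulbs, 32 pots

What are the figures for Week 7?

For the seedlings, +7 each step: 55, 62, 69, 76, 83, 90 → 97.
Bulbs goes 2, 6, 12, 20, 30, 42 → 56 (differences are 4, 6, 8, … (increasing by 2 each time)).
Pots: 1, 2, 4, 8, 16, 32 → 64 (×2 each step).
Combining the parts gives 97 seedlings, 56 bulbs, 64 pots.

97 seedlings, 56 bulbs, 64 pots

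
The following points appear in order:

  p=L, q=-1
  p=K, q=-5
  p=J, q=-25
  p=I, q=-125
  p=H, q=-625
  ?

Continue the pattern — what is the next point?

P: letters move back 1 place in the alphabet; L, K, J, I, H → G.
Q: ×5 each step, so -1, -5, -25, -125, -625 → -3125.
So the next point is p=G, q=-3125.

p=G, q=-3125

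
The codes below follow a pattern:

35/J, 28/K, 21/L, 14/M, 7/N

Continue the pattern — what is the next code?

First component — −7 each step: 35, 28, 21, 14, 7 → 0.
Letter goes J, K, L, M, N → O (letters move forward 1 place in the alphabet).
Putting it together: 0/O.

0/O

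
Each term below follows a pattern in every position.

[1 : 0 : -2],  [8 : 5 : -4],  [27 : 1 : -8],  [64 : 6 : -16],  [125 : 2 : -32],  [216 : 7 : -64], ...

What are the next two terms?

First coordinate goes 1, 8, 27, 64, 125, 216 → 343 → 512 (perfect cubes: 1³, 2³, 3³, …).
Second coordinate goes 0, 5, 1, 6, 2, 7 → 3 → 8 (alternating steps +5, −4, +5, −4, …).
Third coordinate — ×2 each step: -2, -4, -8, -16, -32, -64 → -128 → -256.
So the next two terms are [343 : 3 : -128] and [512 : 8 : -256].

[343 : 3 : -128], [512 : 8 : -256]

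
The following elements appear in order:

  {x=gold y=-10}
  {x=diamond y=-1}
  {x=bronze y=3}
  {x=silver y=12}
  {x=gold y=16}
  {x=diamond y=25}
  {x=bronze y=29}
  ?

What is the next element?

X: gold, diamond, bronze, silver, gold, diamond, bronze → silver (repeats gold → diamond → bronze → silver).
Y — alternating steps +9, +4, +9, +4, …: -10, -1, 3, 12, 16, 25, 29 → 38.
Putting it together: {x=silver y=38}.

{x=silver y=38}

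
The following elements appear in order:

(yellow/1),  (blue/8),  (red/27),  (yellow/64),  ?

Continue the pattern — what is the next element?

(blue/125)

Colour: repeats yellow → blue → red; yellow, blue, red, yellow → blue.
For the second part, perfect cubes: 1³, 2³, 3³, …: 1, 8, 27, 64 → 125.
Combining the parts gives (blue/125).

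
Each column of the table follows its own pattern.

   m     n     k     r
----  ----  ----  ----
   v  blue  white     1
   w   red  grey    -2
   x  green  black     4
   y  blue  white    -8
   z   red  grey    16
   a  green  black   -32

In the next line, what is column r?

64

Column r: ×(-2) each step, so 1, -2, 4, -8, 16, -32 → 64.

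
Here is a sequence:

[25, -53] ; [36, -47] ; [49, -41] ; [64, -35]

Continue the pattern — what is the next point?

First coordinate — perfect squares: 5², 6², 7², …: 25, 36, 49, 64 → 81.
Second coordinate: -53, -47, -41, -35 → -29 (+6 each step).
Combining the parts gives [81, -29].

[81, -29]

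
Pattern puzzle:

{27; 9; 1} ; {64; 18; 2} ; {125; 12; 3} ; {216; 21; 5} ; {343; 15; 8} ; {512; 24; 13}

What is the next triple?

For the first part, perfect cubes: 3³, 4³, 5³, …: 27, 64, 125, 216, 343, 512 → 729.
Second part — alternating steps +9, −6, +9, −6, …: 9, 18, 12, 21, 15, 24 → 18.
Third part — each term is the sum of the two before it: 1, 2, 3, 5, 8, 13 → 21.
So the next triple is {729; 18; 21}.

{729; 18; 21}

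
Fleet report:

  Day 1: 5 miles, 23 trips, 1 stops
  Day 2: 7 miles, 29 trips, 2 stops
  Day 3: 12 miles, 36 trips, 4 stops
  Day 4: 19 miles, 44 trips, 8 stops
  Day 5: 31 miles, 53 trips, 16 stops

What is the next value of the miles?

Miles: 5, 7, 12, 19, 31 → 50 (each term is the sum of the two before it).

50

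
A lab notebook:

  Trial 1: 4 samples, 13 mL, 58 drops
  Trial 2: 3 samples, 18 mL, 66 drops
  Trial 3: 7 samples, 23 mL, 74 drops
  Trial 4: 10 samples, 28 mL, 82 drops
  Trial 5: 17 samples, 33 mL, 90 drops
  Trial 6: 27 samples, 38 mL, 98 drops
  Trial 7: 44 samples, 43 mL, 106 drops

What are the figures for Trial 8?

71 samples, 48 mL, 114 drops

Samples: 4, 3, 7, 10, 17, 27, 44 → 71 (each term is the sum of the two before it).
ML: +5 each step; 13, 18, 23, 28, 33, 38, 43 → 48.
Drops goes 58, 66, 74, 82, 90, 98, 106 → 114 (+8 each step).
Putting it together: 71 samples, 48 mL, 114 drops.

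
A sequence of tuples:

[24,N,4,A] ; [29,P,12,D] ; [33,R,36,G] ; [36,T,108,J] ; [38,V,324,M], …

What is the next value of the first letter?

X

First letter: letters move forward 2 places in the alphabet; N, P, R, T, V → X.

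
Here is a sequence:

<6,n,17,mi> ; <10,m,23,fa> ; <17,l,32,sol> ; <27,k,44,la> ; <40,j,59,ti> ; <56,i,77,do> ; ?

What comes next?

First slot — differences are 4, 7, 10, … (increasing by 3 each time): 6, 10, 17, 27, 40, 56 → 75.
For the letter, letters move back 1 place in the alphabet: n, m, l, k, j, i → h.
Third slot: 17, 23, 32, 44, 59, 77 → 98 (differences are 6, 9, 12, … (increasing by 3 each time)).
Note: runs through the solfège scale do→ti; mi, fa, sol, la, ti, do → re.
So the next term is <75,h,98,re>.

<75,h,98,re>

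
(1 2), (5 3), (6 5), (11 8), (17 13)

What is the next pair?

First coordinate: each term is the sum of the two before it; 1, 5, 6, 11, 17 → 28.
Second coordinate — each term is the sum of the two before it: 2, 3, 5, 8, 13 → 21.
Putting it together: (28 21).

(28 21)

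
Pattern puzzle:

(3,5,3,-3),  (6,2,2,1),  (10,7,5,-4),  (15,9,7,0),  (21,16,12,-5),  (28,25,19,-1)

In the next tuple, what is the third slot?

31

First slot: 3, 6, 10, 15, 21, 28 → 36 (differences are 3, 4, 5, … (increasing by 1 each time)).
Second slot: 5, 2, 7, 9, 16, 25 → 41 (each term is the sum of the two before it).
Third slot: 3, 2, 5, 7, 12, 19 → 31 (each term is the sum of the two before it).
Fourth slot — alternating steps +4, −5, +4, −5, …: -3, 1, -4, 0, -5, -1 → -6.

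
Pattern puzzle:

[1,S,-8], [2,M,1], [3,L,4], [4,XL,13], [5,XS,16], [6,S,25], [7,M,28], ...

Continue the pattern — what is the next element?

[8,L,37]

First slot: 1, 2, 3, 4, 5, 6, 7 → 8 (+1 each step).
Size: repeats S → M → L → XL → XS; S, M, L, XL, XS, S, M → L.
Third slot: alternating steps +9, +3, +9, +3, …; -8, 1, 4, 13, 16, 25, 28 → 37.
So the next element is [8,L,37].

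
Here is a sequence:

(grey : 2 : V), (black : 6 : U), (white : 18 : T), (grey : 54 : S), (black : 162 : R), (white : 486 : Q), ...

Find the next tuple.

(grey : 1458 : P)

Shade — repeats grey → black → white: grey, black, white, grey, black, white → grey.
Second entry goes 2, 6, 18, 54, 162, 486 → 1458 (×3 each step).
Letter: V, U, T, S, R, Q → P (letters move back 1 place in the alphabet).
So the next tuple is (grey : 1458 : P).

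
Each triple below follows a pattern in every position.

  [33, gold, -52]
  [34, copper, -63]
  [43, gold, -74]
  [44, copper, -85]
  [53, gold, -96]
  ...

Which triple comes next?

[54, copper, -107]

First slot: alternating steps +1, +9, +1, +9, …, so 33, 34, 43, 44, 53 → 54.
Metal: alternates gold ↔ copper; gold, copper, gold, copper, gold → copper.
Third slot: -52, -63, -74, -85, -96 → -107 (−11 each step).
So the next triple is [54, copper, -107].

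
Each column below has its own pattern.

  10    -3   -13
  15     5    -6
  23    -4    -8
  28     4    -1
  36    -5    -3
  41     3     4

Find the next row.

For the first component, alternating steps +5, +8, +5, +8, …: 10, 15, 23, 28, 36, 41 → 49.
Second component: alternating steps +8, −9, +8, −9, …, so -3, 5, -4, 4, -5, 3 → -6.
Third component goes -13, -6, -8, -1, -3, 4 → 2 (alternating steps +7, −2, +7, −2, …).
Putting it together: 49  -6  2.

49  -6  2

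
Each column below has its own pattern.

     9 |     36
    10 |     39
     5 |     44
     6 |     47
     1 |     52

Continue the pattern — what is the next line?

2  55

First component goes 9, 10, 5, 6, 1 → 2 (alternating steps +1, −5, +1, −5, …).
Second component: alternating steps +3, +5, +3, +5, …, so 36, 39, 44, 47, 52 → 55.
Combining the parts gives 2  55.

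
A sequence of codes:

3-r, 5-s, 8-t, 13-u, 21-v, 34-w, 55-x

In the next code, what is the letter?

Letter: r, s, t, u, v, w, x → y (letters move forward 1 place in the alphabet).

y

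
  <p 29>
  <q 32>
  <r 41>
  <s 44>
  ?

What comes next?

<t 53>

Letter goes p, q, r, s → t (letters move forward 1 place in the alphabet).
Second part: alternating steps +3, +9, +3, +9, …; 29, 32, 41, 44 → 53.
Combining the parts gives <t 53>.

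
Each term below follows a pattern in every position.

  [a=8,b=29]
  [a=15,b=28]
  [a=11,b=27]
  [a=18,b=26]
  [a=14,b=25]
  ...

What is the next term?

A — alternating steps +7, −4, +7, −4, …: 8, 15, 11, 18, 14 → 21.
B: −1 each step; 29, 28, 27, 26, 25 → 24.
So the next term is [a=21,b=24].

[a=21,b=24]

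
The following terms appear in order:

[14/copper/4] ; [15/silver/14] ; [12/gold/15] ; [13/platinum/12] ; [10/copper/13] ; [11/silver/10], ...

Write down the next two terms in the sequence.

[8/gold/11], [9/platinum/8]

First slot: alternating steps +1, −3, +1, −3, …; 14, 15, 12, 13, 10, 11 → 8 → 9.
Metal: repeats copper → silver → gold → platinum, so copper, silver, gold, platinum, copper, silver → gold → platinum.
Third slot: 4, 14, 15, 12, 13, 10 → 11 → 8 (always the previous value of the first slot).
So the next two terms are [8/gold/11] and [9/platinum/8].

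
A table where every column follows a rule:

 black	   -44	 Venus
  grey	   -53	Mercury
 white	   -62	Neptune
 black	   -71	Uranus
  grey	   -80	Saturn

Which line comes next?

white  -89  Jupiter

Shade: repeats black → grey → white, so black, grey, white, black, grey → white.
Second component: -44, -53, -62, -71, -80 → -89 (−9 each step).
Planet: runs backward through the planets Mercury→Neptune; Venus, Mercury, Neptune, Uranus, Saturn → Jupiter.
So the next line is white  -89  Jupiter.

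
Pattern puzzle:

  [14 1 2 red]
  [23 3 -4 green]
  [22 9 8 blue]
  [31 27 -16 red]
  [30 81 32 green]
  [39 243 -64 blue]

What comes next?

[38 729 128 red]

First slot: alternating steps +9, −1, +9, −1, …; 14, 23, 22, 31, 30, 39 → 38.
Second slot: ×3 each step, so 1, 3, 9, 27, 81, 243 → 729.
Third slot: ×(-2) each step, so 2, -4, 8, -16, 32, -64 → 128.
Colour: repeats red → green → blue, so red, green, blue, red, green, blue → red.
So the next tuple is [38 729 128 red].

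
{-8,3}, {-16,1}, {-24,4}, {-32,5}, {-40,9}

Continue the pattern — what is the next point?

First coordinate goes -8, -16, -24, -32, -40 → -48 (−8 each step).
Second coordinate: 3, 1, 4, 5, 9 → 14 (each term is the sum of the two before it).
Combining the parts gives {-48,14}.

{-48,14}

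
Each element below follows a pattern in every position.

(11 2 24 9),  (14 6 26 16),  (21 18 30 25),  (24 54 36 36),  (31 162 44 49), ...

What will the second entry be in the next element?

486

Second entry: 2, 6, 18, 54, 162 → 486 (×3 each step).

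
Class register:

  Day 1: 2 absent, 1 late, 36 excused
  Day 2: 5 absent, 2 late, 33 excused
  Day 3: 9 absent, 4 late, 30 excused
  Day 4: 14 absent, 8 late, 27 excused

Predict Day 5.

For the absent, differences are 3, 4, 5, … (increasing by 1 each time): 2, 5, 9, 14 → 20.
For the late, ×2 each step: 1, 2, 4, 8 → 16.
Excused: −3 each step, so 36, 33, 30, 27 → 24.
Combining the parts gives 20 absent, 16 late, 24 excused.

20 absent, 16 late, 24 excused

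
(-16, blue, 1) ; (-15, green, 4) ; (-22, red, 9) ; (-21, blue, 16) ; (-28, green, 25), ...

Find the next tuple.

First coordinate: -16, -15, -22, -21, -28 → -27 (alternating steps +1, −7, +1, −7, …).
Colour: blue, green, red, blue, green → red (repeats blue → green → red).
Third coordinate goes 1, 4, 9, 16, 25 → 36 (perfect squares: 1², 2², 3², …).
So the next tuple is (-27, red, 36).

(-27, red, 36)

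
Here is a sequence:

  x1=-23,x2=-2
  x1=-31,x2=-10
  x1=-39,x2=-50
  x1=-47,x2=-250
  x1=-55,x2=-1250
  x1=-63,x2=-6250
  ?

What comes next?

X1: -23, -31, -39, -47, -55, -63 → -71 (−8 each step).
X2: ×5 each step; -2, -10, -50, -250, -1250, -6250 → -31250.
Putting it together: x1=-71,x2=-31250.

x1=-71,x2=-31250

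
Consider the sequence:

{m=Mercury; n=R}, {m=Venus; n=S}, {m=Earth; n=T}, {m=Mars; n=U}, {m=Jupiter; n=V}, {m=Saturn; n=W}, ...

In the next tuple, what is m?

M — runs through the planets Mercury→Neptune: Mercury, Venus, Earth, Mars, Jupiter, Saturn → Uranus.

Uranus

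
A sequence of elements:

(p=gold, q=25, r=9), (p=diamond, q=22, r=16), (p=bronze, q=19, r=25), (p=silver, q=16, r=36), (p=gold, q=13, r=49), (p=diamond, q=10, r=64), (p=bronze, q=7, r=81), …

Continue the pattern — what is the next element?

P: repeats gold → diamond → bronze → silver; gold, diamond, bronze, silver, gold, diamond, bronze → silver.
Q — −3 each step: 25, 22, 19, 16, 13, 10, 7 → 4.
R: perfect squares: 3², 4², 5², …, so 9, 16, 25, 36, 49, 64, 81 → 100.
Combining the parts gives (p=silver, q=4, r=100).

(p=silver, q=4, r=100)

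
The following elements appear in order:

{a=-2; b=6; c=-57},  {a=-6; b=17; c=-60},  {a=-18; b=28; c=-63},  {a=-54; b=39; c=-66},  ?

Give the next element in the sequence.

{a=-162; b=50; c=-69}

A — ×3 each step: -2, -6, -18, -54 → -162.
For the b, +11 each step: 6, 17, 28, 39 → 50.
C goes -57, -60, -63, -66 → -69 (−3 each step).
Combining the parts gives {a=-162; b=50; c=-69}.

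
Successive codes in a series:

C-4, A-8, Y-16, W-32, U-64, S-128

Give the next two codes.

Letter: letters move back 2 places in the alphabet, wrapping A→Z; C, A, Y, W, U, S → Q → O.
Second component goes 4, 8, 16, 32, 64, 128 → 256 → 512 (×2 each step).
So the next two codes are Q-256 and O-512.

Q-256 then O-512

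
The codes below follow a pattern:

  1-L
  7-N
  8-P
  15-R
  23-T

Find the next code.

First component: 1, 7, 8, 15, 23 → 38 (each term is the sum of the two before it).
Letter — letters move forward 2 places in the alphabet: L, N, P, R, T → V.
Putting it together: 38-V.

38-V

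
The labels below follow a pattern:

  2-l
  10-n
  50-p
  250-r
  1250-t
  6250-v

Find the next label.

First component: ×5 each step; 2, 10, 50, 250, 1250, 6250 → 31250.
Letter — letters move forward 2 places in the alphabet: l, n, p, r, t, v → x.
Combining the parts gives 31250-x.

31250-x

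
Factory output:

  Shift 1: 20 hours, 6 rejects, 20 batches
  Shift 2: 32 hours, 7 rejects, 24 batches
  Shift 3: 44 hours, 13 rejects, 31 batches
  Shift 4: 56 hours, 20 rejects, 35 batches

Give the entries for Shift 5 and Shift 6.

Hours: +12 each step, so 20, 32, 44, 56 → 68 → 80.
Rejects — each term is the sum of the two before it: 6, 7, 13, 20 → 33 → 53.
Batches: alternating steps +4, +7, +4, +7, …, so 20, 24, 31, 35 → 42 → 46.
Putting the parts together: 68 hours, 33 rejects, 42 batches and then 80 hours, 53 rejects, 46 batches.

68 hours, 33 rejects, 42 batches; 80 hours, 53 rejects, 46 batches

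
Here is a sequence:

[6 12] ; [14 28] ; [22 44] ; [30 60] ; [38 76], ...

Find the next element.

[46 92]

First part: 6, 14, 22, 30, 38 → 46 (+8 each step).
Second part: always 2 × the first part, so 12, 28, 44, 60, 76 → 92.
So the next element is [46 92].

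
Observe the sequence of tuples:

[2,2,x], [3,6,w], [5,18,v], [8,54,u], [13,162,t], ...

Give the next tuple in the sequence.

First value: each term is the sum of the two before it; 2, 3, 5, 8, 13 → 21.
Second value: ×3 each step; 2, 6, 18, 54, 162 → 486.
Letter: letters move back 1 place in the alphabet, so x, w, v, u, t → s.
So the next tuple is [21,486,s].

[21,486,s]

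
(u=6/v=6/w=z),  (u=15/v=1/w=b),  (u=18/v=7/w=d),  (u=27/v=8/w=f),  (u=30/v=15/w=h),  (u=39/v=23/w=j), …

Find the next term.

U: 6, 15, 18, 27, 30, 39 → 42 (alternating steps +9, +3, +9, +3, …).
For the v, each term is the sum of the two before it: 6, 1, 7, 8, 15, 23 → 38.
W: letters move forward 2 places in the alphabet, wrapping Z→A, so z, b, d, f, h, j → l.
So the next term is (u=42/v=38/w=l).

(u=42/v=38/w=l)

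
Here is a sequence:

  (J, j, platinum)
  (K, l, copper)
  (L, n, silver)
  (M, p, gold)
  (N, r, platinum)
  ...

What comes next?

First letter goes J, K, L, M, N → O (letters move forward 1 place in the alphabet).
Second letter goes j, l, n, p, r → t (letters move forward 2 places in the alphabet).
Metal: repeats platinum → copper → silver → gold; platinum, copper, silver, gold, platinum → copper.
So the next element is (O, t, copper).

(O, t, copper)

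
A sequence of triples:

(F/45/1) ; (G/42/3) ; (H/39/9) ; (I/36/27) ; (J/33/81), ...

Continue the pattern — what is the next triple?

(K/30/243)

Letter — letters move forward 1 place in the alphabet: F, G, H, I, J → K.
Second component goes 45, 42, 39, 36, 33 → 30 (−3 each step).
For the third component, ×3 each step: 1, 3, 9, 27, 81 → 243.
Combining the parts gives (K/30/243).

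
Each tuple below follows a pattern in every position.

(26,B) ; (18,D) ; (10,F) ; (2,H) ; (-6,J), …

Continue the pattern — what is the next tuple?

First component: −8 each step, so 26, 18, 10, 2, -6 → -14.
Letter: B, D, F, H, J → L (letters move forward 2 places in the alphabet).
So the next tuple is (-14,L).

(-14,L)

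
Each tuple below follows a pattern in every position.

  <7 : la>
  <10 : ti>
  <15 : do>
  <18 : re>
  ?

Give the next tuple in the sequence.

<23 : mi>

First component: alternating steps +3, +5, +3, +5, …, so 7, 10, 15, 18 → 23.
Note: runs through the solfège scale do→ti, so la, ti, do, re → mi.
So the next tuple is <23 : mi>.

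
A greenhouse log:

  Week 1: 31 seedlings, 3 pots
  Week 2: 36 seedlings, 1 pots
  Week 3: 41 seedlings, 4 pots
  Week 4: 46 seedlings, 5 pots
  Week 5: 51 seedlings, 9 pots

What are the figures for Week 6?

56 seedlings, 14 pots

For the seedlings, +5 each step: 31, 36, 41, 46, 51 → 56.
Pots: each term is the sum of the two before it, so 3, 1, 4, 5, 9 → 14.
Putting it together: 56 seedlings, 14 pots.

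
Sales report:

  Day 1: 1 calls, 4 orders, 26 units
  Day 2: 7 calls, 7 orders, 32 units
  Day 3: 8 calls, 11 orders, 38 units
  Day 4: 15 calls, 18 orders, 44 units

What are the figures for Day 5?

23 calls, 29 orders, 50 units

Calls: each term is the sum of the two before it; 1, 7, 8, 15 → 23.
Orders goes 4, 7, 11, 18 → 29 (each term is the sum of the two before it).
Units — +6 each step: 26, 32, 38, 44 → 50.
Putting it together: 23 calls, 29 orders, 50 units.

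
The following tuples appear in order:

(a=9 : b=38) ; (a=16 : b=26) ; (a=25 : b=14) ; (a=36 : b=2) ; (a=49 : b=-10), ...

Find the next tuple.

For the a, perfect squares: 3², 4², 5², …: 9, 16, 25, 36, 49 → 64.
For the b, −12 each step: 38, 26, 14, 2, -10 → -22.
Putting it together: (a=64 : b=-22).

(a=64 : b=-22)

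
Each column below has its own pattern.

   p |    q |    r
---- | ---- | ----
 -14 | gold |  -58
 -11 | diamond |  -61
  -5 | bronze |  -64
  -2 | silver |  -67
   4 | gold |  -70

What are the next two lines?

7  diamond  -73; 13  bronze  -76

Column p — alternating steps +3, +6, +3, +6, …: -14, -11, -5, -2, 4 → 7 → 13.
Column q: repeats gold → diamond → bronze → silver; gold, diamond, bronze, silver, gold → diamond → bronze.
For the column r, −3 each step: -58, -61, -64, -67, -70 → -73 → -76.
Putting the parts together: 7  diamond  -73 and then 13  bronze  -76.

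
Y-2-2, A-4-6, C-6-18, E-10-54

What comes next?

G-16-162

Letter — letters move forward 2 places in the alphabet, wrapping Z→A: Y, A, C, E → G.
Second component goes 2, 4, 6, 10 → 16 (each term is the sum of the two before it).
Third component goes 2, 6, 18, 54 → 162 (×3 each step).
Combining the parts gives G-16-162.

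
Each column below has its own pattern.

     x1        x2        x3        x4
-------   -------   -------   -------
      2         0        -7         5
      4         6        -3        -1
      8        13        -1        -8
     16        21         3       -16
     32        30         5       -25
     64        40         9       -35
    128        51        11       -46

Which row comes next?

256  63  15  -58

Column x1 goes 2, 4, 8, 16, 32, 64, 128 → 256 (×2 each step).
For the column x2, differences are 6, 7, 8, … (increasing by 1 each time): 0, 6, 13, 21, 30, 40, 51 → 63.
Column x3: alternating steps +4, +2, +4, +2, …, so -7, -3, -1, 3, 5, 9, 11 → 15.
For the column x4, together with the column x2 always sums to 5: 5, -1, -8, -16, -25, -35, -46 → -58.
Combining the parts gives 256  63  15  -58.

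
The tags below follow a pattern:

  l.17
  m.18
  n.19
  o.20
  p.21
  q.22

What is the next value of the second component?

Second component — +1 each step: 17, 18, 19, 20, 21, 22 → 23.

23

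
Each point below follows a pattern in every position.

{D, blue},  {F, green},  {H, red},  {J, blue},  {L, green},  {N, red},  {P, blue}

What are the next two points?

{R, green}, {T, red}

Letter: letters move forward 2 places in the alphabet, so D, F, H, J, L, N, P → R → T.
Colour: repeats blue → green → red; blue, green, red, blue, green, red, blue → green → red.
So the next two points are {R, green} and {T, red}.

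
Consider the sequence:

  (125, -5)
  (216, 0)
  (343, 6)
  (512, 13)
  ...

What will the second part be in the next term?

Second part: differences are 5, 6, 7, … (increasing by 1 each time), so -5, 0, 6, 13 → 21.

21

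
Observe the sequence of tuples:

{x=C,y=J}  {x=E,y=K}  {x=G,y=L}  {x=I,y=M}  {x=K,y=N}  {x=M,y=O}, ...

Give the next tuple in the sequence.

X goes C, E, G, I, K, M → O (letters move forward 2 places in the alphabet).
For the y, letters move forward 1 place in the alphabet: J, K, L, M, N, O → P.
So the next tuple is {x=O,y=P}.

{x=O,y=P}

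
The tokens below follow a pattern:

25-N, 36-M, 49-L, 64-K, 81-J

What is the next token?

100-I

First component goes 25, 36, 49, 64, 81 → 100 (perfect squares: 5², 6², 7², …).
Letter: N, M, L, K, J → I (letters move back 1 place in the alphabet).
Combining the parts gives 100-I.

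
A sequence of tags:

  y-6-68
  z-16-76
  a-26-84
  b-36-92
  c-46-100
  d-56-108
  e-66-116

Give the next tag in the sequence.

Letter: y, z, a, b, c, d, e → f (letters move forward 1 place in the alphabet, wrapping Z→A).
Second component: 6, 16, 26, 36, 46, 56, 66 → 76 (+10 each step).
For the third component, +8 each step: 68, 76, 84, 92, 100, 108, 116 → 124.
So the next tag is f-76-124.

f-76-124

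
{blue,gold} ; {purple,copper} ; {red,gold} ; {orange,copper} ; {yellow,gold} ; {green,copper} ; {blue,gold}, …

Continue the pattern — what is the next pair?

{purple,copper}

Colour — repeats blue → purple → red → orange → yellow → green: blue, purple, red, orange, yellow, green, blue → purple.
Metal: alternates gold ↔ copper; gold, copper, gold, copper, gold, copper, gold → copper.
Putting it together: {purple,copper}.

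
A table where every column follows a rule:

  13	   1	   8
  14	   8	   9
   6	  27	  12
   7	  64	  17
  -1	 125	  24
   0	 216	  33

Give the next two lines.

-8  343  44; -7  512  57

First component goes 13, 14, 6, 7, -1, 0 → -8 → -7 (alternating steps +1, −8, +1, −8, …).
Second component: perfect cubes: 1³, 2³, 3³, …, so 1, 8, 27, 64, 125, 216 → 343 → 512.
Third component: 8, 9, 12, 17, 24, 33 → 44 → 57 (differences are 1, 3, 5, … (increasing by 2 each time)).
So the next two lines are -8  343  44 and -7  512  57.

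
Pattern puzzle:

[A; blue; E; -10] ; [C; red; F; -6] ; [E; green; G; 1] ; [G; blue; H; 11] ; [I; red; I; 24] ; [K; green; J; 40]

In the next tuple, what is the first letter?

First letter: letters move forward 2 places in the alphabet, so A, C, E, G, I, K → M.

M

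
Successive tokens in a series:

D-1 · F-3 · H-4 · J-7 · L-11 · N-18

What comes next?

P-29

Letter — letters move forward 2 places in the alphabet: D, F, H, J, L, N → P.
Second component: 1, 3, 4, 7, 11, 18 → 29 (each term is the sum of the two before it).
Combining the parts gives P-29.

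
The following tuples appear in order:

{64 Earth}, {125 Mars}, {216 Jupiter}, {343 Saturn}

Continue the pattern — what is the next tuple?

First component: perfect cubes: 4³, 5³, 6³, …, so 64, 125, 216, 343 → 512.
Planet — runs through the planets Mercury→Neptune: Earth, Mars, Jupiter, Saturn → Uranus.
So the next tuple is {512 Uranus}.

{512 Uranus}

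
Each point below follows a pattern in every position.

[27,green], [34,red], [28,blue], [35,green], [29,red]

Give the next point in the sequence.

[36,blue]

First slot: 27, 34, 28, 35, 29 → 36 (alternating steps +7, −6, +7, −6, …).
Colour: repeats green → red → blue, so green, red, blue, green, red → blue.
Combining the parts gives [36,blue].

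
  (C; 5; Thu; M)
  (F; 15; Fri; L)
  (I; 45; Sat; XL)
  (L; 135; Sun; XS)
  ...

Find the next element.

(O; 405; Mon; S)

Letter: C, F, I, L → O (letters move forward 3 places in the alphabet).
Second component: ×3 each step, so 5, 15, 45, 135 → 405.
Day goes Thu, Fri, Sat, Sun → Mon (runs through the weekdays Mon→Sun).
Size goes M, L, XL, XS → S (runs through clothing sizes XS→XL).
So the next element is (O; 405; Mon; S).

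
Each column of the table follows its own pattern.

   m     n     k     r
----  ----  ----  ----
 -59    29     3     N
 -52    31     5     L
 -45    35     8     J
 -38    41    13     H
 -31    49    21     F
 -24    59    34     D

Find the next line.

-17  71  55  B

For the column m, +7 each step: -59, -52, -45, -38, -31, -24 → -17.
Column n — differences are 2, 4, 6, … (increasing by 2 each time): 29, 31, 35, 41, 49, 59 → 71.
Column k: each term is the sum of the two before it, so 3, 5, 8, 13, 21, 34 → 55.
Column r: letters move back 2 places in the alphabet; N, L, J, H, F, D → B.
Putting it together: -17  71  55  B.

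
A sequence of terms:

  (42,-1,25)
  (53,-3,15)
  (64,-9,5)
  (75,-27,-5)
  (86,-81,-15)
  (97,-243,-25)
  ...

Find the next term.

First part: +11 each step; 42, 53, 64, 75, 86, 97 → 108.
Second part: -1, -3, -9, -27, -81, -243 → -729 (×3 each step).
For the third part, −10 each step: 25, 15, 5, -5, -15, -25 → -35.
So the next term is (108,-729,-35).

(108,-729,-35)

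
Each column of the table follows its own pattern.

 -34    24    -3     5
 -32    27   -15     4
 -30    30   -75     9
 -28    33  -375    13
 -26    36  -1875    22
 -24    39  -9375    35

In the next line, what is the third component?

Third component: ×5 each step, so -3, -15, -75, -375, -1875, -9375 → -46875.

-46875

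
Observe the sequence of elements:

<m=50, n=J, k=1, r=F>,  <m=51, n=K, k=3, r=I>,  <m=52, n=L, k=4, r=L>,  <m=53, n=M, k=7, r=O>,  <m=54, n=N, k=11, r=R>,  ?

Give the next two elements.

<m=55, n=O, k=18, r=U>, <m=56, n=P, k=29, r=X>

M — +1 each step: 50, 51, 52, 53, 54 → 55 → 56.
N: J, K, L, M, N → O → P (letters move forward 1 place in the alphabet).
K: each term is the sum of the two before it, so 1, 3, 4, 7, 11 → 18 → 29.
R: F, I, L, O, R → U → X (letters move forward 3 places in the alphabet).
Putting the parts together: <m=55, n=O, k=18, r=U> and then <m=56, n=P, k=29, r=X>.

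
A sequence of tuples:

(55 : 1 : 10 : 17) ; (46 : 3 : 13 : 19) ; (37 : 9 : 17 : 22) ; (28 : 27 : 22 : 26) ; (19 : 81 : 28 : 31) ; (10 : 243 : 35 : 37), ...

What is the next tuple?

(1 : 729 : 43 : 44)

First value: 55, 46, 37, 28, 19, 10 → 1 (−9 each step).
Second value — ×3 each step: 1, 3, 9, 27, 81, 243 → 729.
Third value: 10, 13, 17, 22, 28, 35 → 43 (differences are 3, 4, 5, … (increasing by 1 each time)).
For the fourth value, differences are 2, 3, 4, … (increasing by 1 each time): 17, 19, 22, 26, 31, 37 → 44.
Combining the parts gives (1 : 729 : 43 : 44).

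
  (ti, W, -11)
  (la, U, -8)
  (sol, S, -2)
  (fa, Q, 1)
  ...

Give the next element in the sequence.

For the note, runs backward through the solfège scale do→ti: ti, la, sol, fa → mi.
Letter: letters move back 2 places in the alphabet; W, U, S, Q → O.
Third entry goes -11, -8, -2, 1 → 7 (alternating steps +3, +6, +3, +6, …).
Putting it together: (mi, O, 7).

(mi, O, 7)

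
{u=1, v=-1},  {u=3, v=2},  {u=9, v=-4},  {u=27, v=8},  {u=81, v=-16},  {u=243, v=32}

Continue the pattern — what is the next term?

{u=729, v=-64}

U: ×3 each step, so 1, 3, 9, 27, 81, 243 → 729.
V — ×(-2) each step: -1, 2, -4, 8, -16, 32 → -64.
Combining the parts gives {u=729, v=-64}.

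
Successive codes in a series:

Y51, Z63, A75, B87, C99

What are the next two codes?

D111, E123

Letter goes Y, Z, A, B, C → D → E (letters move forward 1 place in the alphabet, wrapping Z→A).
Second component: +12 each step, so 51, 63, 75, 87, 99 → 111 → 123.
Putting the parts together: D111 and then E123.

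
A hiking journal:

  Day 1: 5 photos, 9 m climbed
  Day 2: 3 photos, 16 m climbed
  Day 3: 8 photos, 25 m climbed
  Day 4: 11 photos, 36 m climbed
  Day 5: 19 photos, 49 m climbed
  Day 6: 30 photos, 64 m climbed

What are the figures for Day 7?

49 photos, 81 m climbed

For the photos, each term is the sum of the two before it: 5, 3, 8, 11, 19, 30 → 49.
M climbed: perfect squares: 3², 4², 5², …; 9, 16, 25, 36, 49, 64 → 81.
Putting it together: 49 photos, 81 m climbed.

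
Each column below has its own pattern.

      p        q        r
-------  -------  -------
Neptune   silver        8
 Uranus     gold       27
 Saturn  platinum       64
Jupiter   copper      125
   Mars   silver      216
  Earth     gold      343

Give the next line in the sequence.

Venus  platinum  512

Column p: Neptune, Uranus, Saturn, Jupiter, Mars, Earth → Venus (runs backward through the planets Mercury→Neptune).
For the column q, repeats silver → gold → platinum → copper: silver, gold, platinum, copper, silver, gold → platinum.
Column r goes 8, 27, 64, 125, 216, 343 → 512 (perfect cubes: 2³, 3³, 4³, …).
Putting it together: Venus  platinum  512.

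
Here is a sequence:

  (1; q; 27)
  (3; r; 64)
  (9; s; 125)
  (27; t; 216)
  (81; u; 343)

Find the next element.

For the first part, ×3 each step: 1, 3, 9, 27, 81 → 243.
For the letter, letters move forward 1 place in the alphabet: q, r, s, t, u → v.
Third part: perfect cubes: 3³, 4³, 5³, …, so 27, 64, 125, 216, 343 → 512.
Putting it together: (243; v; 512).

(243; v; 512)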